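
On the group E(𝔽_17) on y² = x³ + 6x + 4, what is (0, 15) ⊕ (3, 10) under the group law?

(0, 15) + (3, 10). λ = (10 - 15)/(3 - 0) ≡ 12/3 mod 17. 3⁻¹ ≡ 6 (mod 17), so λ ≡ 4.
  x = λ² - 0 - 3 = 16 - 3 ≡ 13; y = λ·(0 - 13) - 15 ≡ 1. → (13, 1)

(13, 1)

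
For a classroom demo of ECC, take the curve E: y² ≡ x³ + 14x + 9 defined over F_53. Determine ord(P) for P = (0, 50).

4

2P: tangent at (0, 50): λ = (3·0² + 14)/(2·50) ≡ 14/47. 47⁻¹ ≡ 44 (mod 53), so λ ≡ 14·44 ≡ 33.
  x = λ² - 0 - 0 = 1089 - 0 ≡ 29; y = λ·(0 - 29) - 50 ≡ 0. → (29, 0)
3P: (29, 0) + (0, 50). λ = (50 - 0)/(0 - 29) ≡ 50/24 mod 53. 24⁻¹ ≡ 42 (mod 53), so λ ≡ 33.
  x = λ² - 29 - 0 = 1089 - 29 ≡ 0; y = λ·(29 - 0) - 0 ≡ 3. → (0, 3)
4P: (0, 3) + (0, 50): same x and y₁ ≡ -y₂, so the sum is O.
4P = O, so the order is 4.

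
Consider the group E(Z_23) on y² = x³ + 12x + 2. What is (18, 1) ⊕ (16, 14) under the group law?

(14, 19)

(18, 1) + (16, 14). λ = (14 - 1)/(16 - 18) ≡ 13/21 mod 23. 21⁻¹ ≡ 11 (mod 23), so λ ≡ 5.
  x = λ² - 18 - 16 = 25 - 34 ≡ 14; y = λ·(18 - 14) - 1 ≡ 19. → (14, 19)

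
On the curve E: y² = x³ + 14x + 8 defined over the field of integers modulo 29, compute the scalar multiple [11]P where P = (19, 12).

(16, 23)

Repeated addition: build up to 11P.
2P: tangent at (19, 12): λ = (3·19² + 14)/(2·12) ≡ 24/24. 24⁻¹ ≡ 23 (mod 29), so λ ≡ 24·23 ≡ 1.
  x = λ² - 19 - 19 = 1 - 38 ≡ 21; y = λ·(19 - 21) - 12 ≡ 15. → (21, 15)
3P: (21, 15) + (19, 12). λ = (12 - 15)/(19 - 21) ≡ 26/27 mod 29. 27⁻¹ ≡ 14 (mod 29), so λ ≡ 16.
  x = λ² - 21 - 19 = 256 - 40 ≡ 13; y = λ·(21 - 13) - 15 ≡ 26. → (13, 26)
4P: (13, 26) + (19, 12). λ = (12 - 26)/(19 - 13) ≡ 15/6 mod 29. 6⁻¹ ≡ 5 (mod 29) since 6·5 = 30 ≡ 1, so λ ≡ 17.
  x = λ² - 13 - 19 = 289 - 32 ≡ 25; y = λ·(13 - 25) - 26 ≡ 2. → (25, 2)
5P: (25, 2) + (19, 12). λ = (12 - 2)/(19 - 25) ≡ 10/23 mod 29. 23⁻¹ ≡ 24 (mod 29) since 23·24 = 552 ≡ 1, so λ ≡ 8.
  x = λ² - 25 - 19 = 64 - 44 ≡ 20; y = λ·(25 - 20) - 2 ≡ 9. → (20, 9)
6P: (20, 9) + (19, 12). λ = (12 - 9)/(19 - 20) ≡ 3/28 mod 29. 28⁻¹ ≡ 28 (mod 29), so λ ≡ 26.
  x = λ² - 20 - 19 = 676 - 39 ≡ 28; y = λ·(20 - 28) - 9 ≡ 15. → (28, 15)
7P: (28, 15) + (19, 12). λ = (12 - 15)/(19 - 28) ≡ 26/20 mod 29. 20⁻¹ ≡ 16 (mod 29), so λ ≡ 10.
  x = λ² - 28 - 19 = 100 - 47 ≡ 24; y = λ·(28 - 24) - 15 ≡ 25. → (24, 25)
8P: (24, 25) + (19, 12). λ = (12 - 25)/(19 - 24) ≡ 16/24 mod 29. 24⁻¹ ≡ 23 (mod 29), so λ ≡ 20.
  x = λ² - 24 - 19 = 400 - 43 ≡ 9; y = λ·(24 - 9) - 25 ≡ 14. → (9, 14)
9P: (9, 14) + (19, 12). λ = (12 - 14)/(19 - 9) ≡ 27/10 mod 29. 10⁻¹ ≡ 3 (mod 29), so λ ≡ 23.
  x = λ² - 9 - 19 = 529 - 28 ≡ 8; y = λ·(9 - 8) - 14 ≡ 9. → (8, 9)
10P: (8, 9) + (19, 12). λ = (12 - 9)/(19 - 8) ≡ 3/11 mod 29. 11⁻¹ ≡ 8 (mod 29), so λ ≡ 24.
  x = λ² - 8 - 19 = 576 - 27 ≡ 27; y = λ·(8 - 27) - 9 ≡ 28. → (27, 28)
11P: (27, 28) + (19, 12). λ = (12 - 28)/(19 - 27) ≡ 13/21 mod 29. 21⁻¹ ≡ 18 (mod 29), so λ ≡ 2.
  x = λ² - 27 - 19 = 4 - 46 ≡ 16; y = λ·(27 - 16) - 28 ≡ 23. → (16, 23)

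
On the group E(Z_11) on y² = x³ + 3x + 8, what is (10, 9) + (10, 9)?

tangent at (10, 9): λ = (3·10² + 3)/(2·9) ≡ 6/7. 7⁻¹ ≡ 8 (mod 11) since 7·8 = 56 ≡ 1, so λ ≡ 6·8 ≡ 4.
  x = λ² - 10 - 10 = 16 - 20 ≡ 7; y = λ·(10 - 7) - 9 ≡ 3. → (7, 3)

(7, 3)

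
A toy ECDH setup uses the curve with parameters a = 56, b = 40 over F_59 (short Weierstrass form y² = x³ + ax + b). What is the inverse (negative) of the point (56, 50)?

-(56, 50) = (56, -50 mod 59) = (56, 9).

(56, 9)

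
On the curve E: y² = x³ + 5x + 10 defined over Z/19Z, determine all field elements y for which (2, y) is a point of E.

3, 16

x³ + 5x + 10 = 28 ≡ 9 (mod 19).
Square roots of 9 mod 19: 3 and 16 (since 3² = 9 ≡ 9).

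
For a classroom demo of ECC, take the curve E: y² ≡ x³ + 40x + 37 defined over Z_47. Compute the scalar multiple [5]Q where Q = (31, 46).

Repeated addition: build up to 5Q.
2Q: tangent at (31, 46): λ = (3·31² + 40)/(2·46) ≡ 9/45. 45⁻¹ ≡ 23 (mod 47), so λ ≡ 9·23 ≡ 19.
  x = λ² - 31 - 31 = 361 - 62 ≡ 17; y = λ·(31 - 17) - 46 ≡ 32. → (17, 32)
3Q: (17, 32) + (31, 46). λ = (46 - 32)/(31 - 17) ≡ 14/14 mod 47. 14⁻¹ ≡ 37 (mod 47), so λ ≡ 1.
  x = λ² - 17 - 31 = 1 - 48 ≡ 0; y = λ·(17 - 0) - 32 ≡ 32. → (0, 32)
4Q: (0, 32) + (31, 46). λ = (46 - 32)/(31 - 0) ≡ 14/31 mod 47. 31⁻¹ ≡ 44 (mod 47), so λ ≡ 5.
  x = λ² - 0 - 31 = 25 - 31 ≡ 41; y = λ·(0 - 41) - 32 ≡ 45. → (41, 45)
5Q: (41, 45) + (31, 46). λ = (46 - 45)/(31 - 41) ≡ 1/37 mod 47. 37⁻¹ ≡ 14 (mod 47) since 37·14 = 518 ≡ 1, so λ ≡ 14.
  x = λ² - 41 - 31 = 196 - 72 ≡ 30; y = λ·(41 - 30) - 45 ≡ 15. → (30, 15)

(30, 15)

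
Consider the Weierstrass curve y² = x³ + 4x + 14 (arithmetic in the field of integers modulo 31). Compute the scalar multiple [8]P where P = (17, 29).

Double-and-add on 8 = (1000)₂. Start with P = (17, 29) for the leading 1-bit.
double: tangent at (17, 29): λ = (3·17² + 4)/(2·29) ≡ 3/27. 27⁻¹ ≡ 23 (mod 31), so λ ≡ 3·23 ≡ 7.
  x = λ² - 17 - 17 = 49 - 34 ≡ 15; y = λ·(17 - 15) - 29 ≡ 16. → (15, 16)
double: tangent at (15, 16): λ = (3·15² + 4)/(2·16) ≡ 28/1. 1⁻¹ ≡ 1 (mod 31), so λ ≡ 28·1 ≡ 28.
  x = λ² - 15 - 15 = 784 - 30 ≡ 10; y = λ·(15 - 10) - 16 ≡ 0. → (10, 0)
double: (10, 0) + (10, 0): same x and y₁ ≡ -y₂, so the sum is 𝒪.

O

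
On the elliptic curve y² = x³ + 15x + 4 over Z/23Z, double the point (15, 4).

(16, 19)

tangent at (15, 4): λ = (3·15² + 15)/(2·4) ≡ 0/8. 8⁻¹ ≡ 3 (mod 23), so λ ≡ 0·3 ≡ 0.
  x = λ² - 15 - 15 = 0 - 30 ≡ 16; y = λ·(15 - 16) - 4 ≡ 19. → (16, 19)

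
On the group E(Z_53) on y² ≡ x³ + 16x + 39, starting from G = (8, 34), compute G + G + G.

(48, 24)

Repeated addition: build up to 3G.
2G: tangent at (8, 34): λ = (3·8² + 16)/(2·34) ≡ 49/15. 15⁻¹ ≡ 46 (mod 53), so λ ≡ 49·46 ≡ 28.
  x = λ² - 8 - 8 = 784 - 16 ≡ 26; y = λ·(8 - 26) - 34 ≡ 45. → (26, 45)
3G: (26, 45) + (8, 34). λ = (34 - 45)/(8 - 26) ≡ 42/35 mod 53. 35⁻¹ ≡ 50 (mod 53) since 35·50 = 1750 ≡ 1, so λ ≡ 33.
  x = λ² - 26 - 8 = 1089 - 34 ≡ 48; y = λ·(26 - 48) - 45 ≡ 24. → (48, 24)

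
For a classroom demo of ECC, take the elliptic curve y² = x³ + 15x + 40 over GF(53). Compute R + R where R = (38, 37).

(2, 48)

tangent at (38, 37): λ = (3·38² + 15)/(2·37) ≡ 1/21. 21⁻¹ ≡ 48 (mod 53) since 21·48 = 1008 ≡ 1, so λ ≡ 1·48 ≡ 48.
  x = λ² - 38 - 38 = 2304 - 76 ≡ 2; y = λ·(38 - 2) - 37 ≡ 48. → (2, 48)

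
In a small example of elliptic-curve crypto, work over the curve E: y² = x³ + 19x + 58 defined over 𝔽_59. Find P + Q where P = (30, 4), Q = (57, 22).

(38, 30)

(30, 4) + (57, 22). λ = (22 - 4)/(57 - 30) ≡ 18/27 mod 59. 27⁻¹ ≡ 35 (mod 59) since 27·35 = 945 ≡ 1, so λ ≡ 40.
  x = λ² - 30 - 57 = 1600 - 87 ≡ 38; y = λ·(30 - 38) - 4 ≡ 30. → (38, 30)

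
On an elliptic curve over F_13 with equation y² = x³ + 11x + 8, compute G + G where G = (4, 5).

(9, 11)

tangent at (4, 5): λ = (3·4² + 11)/(2·5) ≡ 7/10. 10⁻¹ ≡ 4 (mod 13), so λ ≡ 7·4 ≡ 2.
  x = λ² - 4 - 4 = 4 - 8 ≡ 9; y = λ·(4 - 9) - 5 ≡ 11. → (9, 11)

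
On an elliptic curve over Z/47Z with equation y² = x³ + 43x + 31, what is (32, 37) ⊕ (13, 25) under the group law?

(32, 37) + (13, 25). λ = (25 - 37)/(13 - 32) ≡ 35/28 mod 47. 28⁻¹ ≡ 42 (mod 47) since 28·42 = 1176 ≡ 1, so λ ≡ 13.
  x = λ² - 32 - 13 = 169 - 45 ≡ 30; y = λ·(32 - 30) - 37 ≡ 36. → (30, 36)

(30, 36)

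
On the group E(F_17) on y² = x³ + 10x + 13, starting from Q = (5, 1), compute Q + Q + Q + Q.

Double-and-add on 4 = (100)₂. Start with Q = (5, 1) for the leading 1-bit.
double: tangent at (5, 1): λ = (3·5² + 10)/(2·1) ≡ 0/2. 2⁻¹ ≡ 9 (mod 17), so λ ≡ 0·9 ≡ 0.
  x = λ² - 5 - 5 = 0 - 10 ≡ 7; y = λ·(5 - 7) - 1 ≡ 16. → (7, 16)
double: tangent at (7, 16): λ = (3·7² + 10)/(2·16) ≡ 4/15. 15⁻¹ ≡ 8 (mod 17), so λ ≡ 4·8 ≡ 15.
  x = λ² - 7 - 7 = 225 - 14 ≡ 7; y = λ·(7 - 7) - 16 ≡ 1. → (7, 1)

(7, 1)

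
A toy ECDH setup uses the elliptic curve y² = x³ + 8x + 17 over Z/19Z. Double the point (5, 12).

(14, 2)

tangent at (5, 12): λ = (3·5² + 8)/(2·12) ≡ 7/5. 5⁻¹ ≡ 4 (mod 19), so λ ≡ 7·4 ≡ 9.
  x = λ² - 5 - 5 = 81 - 10 ≡ 14; y = λ·(5 - 14) - 12 ≡ 2. → (14, 2)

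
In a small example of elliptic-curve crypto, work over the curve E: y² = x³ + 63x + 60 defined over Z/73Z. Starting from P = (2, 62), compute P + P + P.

(37, 22)

Repeated addition: build up to 3P.
2P: tangent at (2, 62): λ = (3·2² + 63)/(2·62) ≡ 2/51. 51⁻¹ ≡ 63 (mod 73), so λ ≡ 2·63 ≡ 53.
  x = λ² - 2 - 2 = 2809 - 4 ≡ 31; y = λ·(2 - 31) - 62 ≡ 7. → (31, 7)
3P: (31, 7) + (2, 62). λ = (62 - 7)/(2 - 31) ≡ 55/44 mod 73. 44⁻¹ ≡ 5 (mod 73), so λ ≡ 56.
  x = λ² - 31 - 2 = 3136 - 33 ≡ 37; y = λ·(31 - 37) - 7 ≡ 22. → (37, 22)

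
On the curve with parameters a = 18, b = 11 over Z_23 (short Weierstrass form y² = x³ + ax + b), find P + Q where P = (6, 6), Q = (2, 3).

(6, 6) + (2, 3). λ = (3 - 6)/(2 - 6) ≡ 20/19 mod 23. 19⁻¹ ≡ 17 (mod 23) since 19·17 = 323 ≡ 1, so λ ≡ 18.
  x = λ² - 6 - 2 = 324 - 8 ≡ 17; y = λ·(6 - 17) - 6 ≡ 3. → (17, 3)

(17, 3)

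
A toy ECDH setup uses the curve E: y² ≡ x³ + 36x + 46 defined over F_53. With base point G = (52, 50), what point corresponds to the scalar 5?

Double-and-add on 5 = (101)₂. Start with G = (52, 50) for the leading 1-bit.
double: tangent at (52, 50): λ = (3·52² + 36)/(2·50) ≡ 39/47. 47⁻¹ ≡ 44 (mod 53), so λ ≡ 39·44 ≡ 20.
  x = λ² - 52 - 52 = 400 - 104 ≡ 31; y = λ·(52 - 31) - 50 ≡ 52. → (31, 52)
double: tangent at (31, 52): λ = (3·31² + 36)/(2·52) ≡ 4/51. 51⁻¹ ≡ 26 (mod 53) since 51·26 = 1326 ≡ 1, so λ ≡ 4·26 ≡ 51.
  x = λ² - 31 - 31 = 2601 - 62 ≡ 48; y = λ·(31 - 48) - 52 ≡ 35. → (48, 35)
add G: (48, 35) + (52, 50). λ = (50 - 35)/(52 - 48) ≡ 15/4 mod 53. 4⁻¹ ≡ 40 (mod 53), so λ ≡ 17.
  x = λ² - 48 - 52 = 289 - 100 ≡ 30; y = λ·(48 - 30) - 35 ≡ 6. → (30, 6)

(30, 6)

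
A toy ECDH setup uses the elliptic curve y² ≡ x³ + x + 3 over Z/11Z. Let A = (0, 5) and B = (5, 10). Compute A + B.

(7, 10)

(0, 5) + (5, 10). λ = (10 - 5)/(5 - 0) ≡ 5/5 mod 11. 5⁻¹ ≡ 9 (mod 11), so λ ≡ 1.
  x = λ² - 0 - 5 = 1 - 5 ≡ 7; y = λ·(0 - 7) - 5 ≡ 10. → (7, 10)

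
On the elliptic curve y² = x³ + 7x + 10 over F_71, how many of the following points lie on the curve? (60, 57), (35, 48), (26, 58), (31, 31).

(60, 57): 57² ≡ 54, rhs ≡ 22 → off.
(35, 48): 48² ≡ 32, rhs ≡ 33 → off.
(26, 58): 58² ≡ 27, rhs ≡ 18 → off.
(31, 31): 31² ≡ 38, rhs ≡ 56 → off.

0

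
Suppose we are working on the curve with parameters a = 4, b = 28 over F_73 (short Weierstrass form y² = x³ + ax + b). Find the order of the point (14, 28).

2P: tangent at (14, 28): λ = (3·14² + 4)/(2·28) ≡ 8/56. 56⁻¹ ≡ 30 (mod 73) since 56·30 = 1680 ≡ 1, so λ ≡ 8·30 ≡ 21.
  x = λ² - 14 - 14 = 441 - 28 ≡ 48; y = λ·(14 - 48) - 28 ≡ 61. → (48, 61)
3P: (48, 61) + (14, 28). λ = (28 - 61)/(14 - 48) ≡ 40/39 mod 73. 39⁻¹ ≡ 15 (mod 73), so λ ≡ 16.
  x = λ² - 48 - 14 = 256 - 62 ≡ 48; y = λ·(48 - 48) - 61 ≡ 12. → (48, 12)
4P: (48, 12) + (14, 28). λ = (28 - 12)/(14 - 48) ≡ 16/39 mod 73. 39⁻¹ ≡ 15 (mod 73), so λ ≡ 21.
  x = λ² - 48 - 14 = 441 - 62 ≡ 14; y = λ·(48 - 14) - 12 ≡ 45. → (14, 45)
5P: (14, 45) + (14, 28): same x and y₁ ≡ -y₂, so the sum is O.
5P = O, so the order is 5.

5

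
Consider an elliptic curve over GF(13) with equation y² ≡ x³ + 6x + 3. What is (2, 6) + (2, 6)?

tangent at (2, 6): λ = (3·2² + 6)/(2·6) ≡ 5/12. 12⁻¹ ≡ 12 (mod 13) since 12·12 = 144 ≡ 1, so λ ≡ 5·12 ≡ 8.
  x = λ² - 2 - 2 = 64 - 4 ≡ 8; y = λ·(2 - 8) - 6 ≡ 11. → (8, 11)

(8, 11)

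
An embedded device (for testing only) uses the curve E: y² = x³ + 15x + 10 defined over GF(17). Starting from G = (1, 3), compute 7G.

Repeated addition: build up to 7G.
2G: tangent at (1, 3): λ = (3·1² + 15)/(2·3) ≡ 1/6. 6⁻¹ ≡ 3 (mod 17), so λ ≡ 1·3 ≡ 3.
  x = λ² - 1 - 1 = 9 - 2 ≡ 7; y = λ·(1 - 7) - 3 ≡ 13. → (7, 13)
3G: (7, 13) + (1, 3). λ = (3 - 13)/(1 - 7) ≡ 7/11 mod 17. 11⁻¹ ≡ 14 (mod 17) since 11·14 = 154 ≡ 1, so λ ≡ 13.
  x = λ² - 7 - 1 = 169 - 8 ≡ 8; y = λ·(7 - 8) - 13 ≡ 8. → (8, 8)
4G: (8, 8) + (1, 3). λ = (3 - 8)/(1 - 8) ≡ 12/10 mod 17. 10⁻¹ ≡ 12 (mod 17), so λ ≡ 8.
  x = λ² - 8 - 1 = 64 - 9 ≡ 4; y = λ·(8 - 4) - 8 ≡ 7. → (4, 7)
5G: (4, 7) + (1, 3). λ = (3 - 7)/(1 - 4) ≡ 13/14 mod 17. 14⁻¹ ≡ 11 (mod 17) since 14·11 = 154 ≡ 1, so λ ≡ 7.
  x = λ² - 4 - 1 = 49 - 5 ≡ 10; y = λ·(4 - 10) - 7 ≡ 2. → (10, 2)
6G: (10, 2) + (1, 3). λ = (3 - 2)/(1 - 10) ≡ 1/8 mod 17. 8⁻¹ ≡ 15 (mod 17) since 8·15 = 120 ≡ 1, so λ ≡ 15.
  x = λ² - 10 - 1 = 225 - 11 ≡ 10; y = λ·(10 - 10) - 2 ≡ 15. → (10, 15)
7G: (10, 15) + (1, 3). λ = (3 - 15)/(1 - 10) ≡ 5/8 mod 17. 8⁻¹ ≡ 15 (mod 17), so λ ≡ 7.
  x = λ² - 10 - 1 = 49 - 11 ≡ 4; y = λ·(10 - 4) - 15 ≡ 10. → (4, 10)

(4, 10)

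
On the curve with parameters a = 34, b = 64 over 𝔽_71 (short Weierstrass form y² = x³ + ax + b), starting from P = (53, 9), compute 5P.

Double-and-add on 5 = (101)₂. Start with P = (53, 9) for the leading 1-bit.
double: tangent at (53, 9): λ = (3·53² + 34)/(2·9) ≡ 12/18. 18⁻¹ ≡ 4 (mod 71) since 18·4 = 72 ≡ 1, so λ ≡ 12·4 ≡ 48.
  x = λ² - 53 - 53 = 2304 - 106 ≡ 68; y = λ·(53 - 68) - 9 ≡ 52. → (68, 52)
double: tangent at (68, 52): λ = (3·68² + 34)/(2·52) ≡ 61/33. 33⁻¹ ≡ 28 (mod 71), so λ ≡ 61·28 ≡ 4.
  x = λ² - 68 - 68 = 16 - 136 ≡ 22; y = λ·(68 - 22) - 52 ≡ 61. → (22, 61)
add P: (22, 61) + (53, 9). λ = (9 - 61)/(53 - 22) ≡ 19/31 mod 71. 31⁻¹ ≡ 55 (mod 71) since 31·55 = 1705 ≡ 1, so λ ≡ 51.
  x = λ² - 22 - 53 = 2601 - 75 ≡ 41; y = λ·(22 - 41) - 61 ≡ 35. → (41, 35)

(41, 35)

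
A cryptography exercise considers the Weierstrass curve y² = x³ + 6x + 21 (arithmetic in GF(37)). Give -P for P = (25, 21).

-(25, 21) = (25, -21 mod 37) = (25, 16).

(25, 16)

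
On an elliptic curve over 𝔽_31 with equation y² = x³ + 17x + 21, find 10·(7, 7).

Write P = (7, 7).
Repeated addition: build up to 10P.
2P: tangent at (7, 7): λ = (3·7² + 17)/(2·7) ≡ 9/14. 14⁻¹ ≡ 20 (mod 31) since 14·20 = 280 ≡ 1, so λ ≡ 9·20 ≡ 25.
  x = λ² - 7 - 7 = 625 - 14 ≡ 22; y = λ·(7 - 22) - 7 ≡ 21. → (22, 21)
3P: (22, 21) + (7, 7). λ = (7 - 21)/(7 - 22) ≡ 17/16 mod 31. 16⁻¹ ≡ 2 (mod 31), so λ ≡ 3.
  x = λ² - 22 - 7 = 9 - 29 ≡ 11; y = λ·(22 - 11) - 21 ≡ 12. → (11, 12)
4P: (11, 12) + (7, 7). λ = (7 - 12)/(7 - 11) ≡ 26/27 mod 31. 27⁻¹ ≡ 23 (mod 31), so λ ≡ 9.
  x = λ² - 11 - 7 = 81 - 18 ≡ 1; y = λ·(11 - 1) - 12 ≡ 16. → (1, 16)
5P: (1, 16) + (7, 7). λ = (7 - 16)/(7 - 1) ≡ 22/6 mod 31. 6⁻¹ ≡ 26 (mod 31) since 6·26 = 156 ≡ 1, so λ ≡ 14.
  x = λ² - 1 - 7 = 196 - 8 ≡ 2; y = λ·(1 - 2) - 16 ≡ 1. → (2, 1)
6P: (2, 1) + (7, 7). λ = (7 - 1)/(7 - 2) ≡ 6/5 mod 31. 5⁻¹ ≡ 25 (mod 31) since 5·25 = 125 ≡ 1, so λ ≡ 26.
  x = λ² - 2 - 7 = 676 - 9 ≡ 16; y = λ·(2 - 16) - 1 ≡ 7. → (16, 7)
7P: (16, 7) + (7, 7). λ = (7 - 7)/(7 - 16) ≡ 0/22 mod 31. 22⁻¹ ≡ 24 (mod 31) since 22·24 = 528 ≡ 1, so λ ≡ 0.
  x = λ² - 16 - 7 = 0 - 23 ≡ 8; y = λ·(16 - 8) - 7 ≡ 24. → (8, 24)
8P: (8, 24) + (7, 7). λ = (7 - 24)/(7 - 8) ≡ 14/30 mod 31. 30⁻¹ ≡ 30 (mod 31) since 30·30 = 900 ≡ 1, so λ ≡ 17.
  x = λ² - 8 - 7 = 289 - 15 ≡ 26; y = λ·(8 - 26) - 24 ≡ 11. → (26, 11)
9P: (26, 11) + (7, 7). λ = (7 - 11)/(7 - 26) ≡ 27/12 mod 31. 12⁻¹ ≡ 13 (mod 31) since 12·13 = 156 ≡ 1, so λ ≡ 10.
  x = λ² - 26 - 7 = 100 - 33 ≡ 5; y = λ·(26 - 5) - 11 ≡ 13. → (5, 13)
10P: (5, 13) + (7, 7). λ = (7 - 13)/(7 - 5) ≡ 25/2 mod 31. 2⁻¹ ≡ 16 (mod 31) since 2·16 = 32 ≡ 1, so λ ≡ 28.
  x = λ² - 5 - 7 = 784 - 12 ≡ 28; y = λ·(5 - 28) - 13 ≡ 25. → (28, 25)

(28, 25)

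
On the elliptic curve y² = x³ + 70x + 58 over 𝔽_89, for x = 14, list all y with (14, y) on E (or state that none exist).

x³ + 70x + 58 = 3782 ≡ 44 (mod 89).
Square roots of 44 mod 89: 20 and 69 (since 20² = 400 ≡ 44).

20, 69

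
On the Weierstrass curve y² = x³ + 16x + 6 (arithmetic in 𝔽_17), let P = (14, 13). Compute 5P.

Double-and-add on 5 = (101)₂. Start with P = (14, 13) for the leading 1-bit.
double: tangent at (14, 13): λ = (3·14² + 16)/(2·13) ≡ 9/9. 9⁻¹ ≡ 2 (mod 17) since 9·2 = 18 ≡ 1, so λ ≡ 9·2 ≡ 1.
  x = λ² - 14 - 14 = 1 - 28 ≡ 7; y = λ·(14 - 7) - 13 ≡ 11. → (7, 11)
double: tangent at (7, 11): λ = (3·7² + 16)/(2·11) ≡ 10/5. 5⁻¹ ≡ 7 (mod 17), so λ ≡ 10·7 ≡ 2.
  x = λ² - 7 - 7 = 4 - 14 ≡ 7; y = λ·(7 - 7) - 11 ≡ 6. → (7, 6)
add P: (7, 6) + (14, 13). λ = (13 - 6)/(14 - 7) ≡ 7/7 mod 17. 7⁻¹ ≡ 5 (mod 17), so λ ≡ 1.
  x = λ² - 7 - 14 = 1 - 21 ≡ 14; y = λ·(7 - 14) - 6 ≡ 4. → (14, 4)

(14, 4)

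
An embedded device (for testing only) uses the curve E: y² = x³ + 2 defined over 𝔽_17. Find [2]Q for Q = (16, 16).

(0, 11)

tangent at (16, 16): λ = (3·16² + 0)/(2·16) ≡ 3/15. 15⁻¹ ≡ 8 (mod 17), so λ ≡ 3·8 ≡ 7.
  x = λ² - 16 - 16 = 49 - 32 ≡ 0; y = λ·(16 - 0) - 16 ≡ 11. → (0, 11)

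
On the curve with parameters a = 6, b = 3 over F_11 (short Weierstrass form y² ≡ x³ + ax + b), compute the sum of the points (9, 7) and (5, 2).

(9, 7) + (5, 2). λ = (2 - 7)/(5 - 9) ≡ 6/7 mod 11. 7⁻¹ ≡ 8 (mod 11), so λ ≡ 4.
  x = λ² - 9 - 5 = 16 - 14 ≡ 2; y = λ·(9 - 2) - 7 ≡ 10. → (2, 10)

(2, 10)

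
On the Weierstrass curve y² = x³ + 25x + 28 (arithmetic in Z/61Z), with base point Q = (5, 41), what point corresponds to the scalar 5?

Repeated addition: build up to 5Q.
2Q: tangent at (5, 41): λ = (3·5² + 25)/(2·41) ≡ 39/21. 21⁻¹ ≡ 32 (mod 61) since 21·32 = 672 ≡ 1, so λ ≡ 39·32 ≡ 28.
  x = λ² - 5 - 5 = 784 - 10 ≡ 42; y = λ·(5 - 42) - 41 ≡ 21. → (42, 21)
3Q: (42, 21) + (5, 41). λ = (41 - 21)/(5 - 42) ≡ 20/24 mod 61. 24⁻¹ ≡ 28 (mod 61), so λ ≡ 11.
  x = λ² - 42 - 5 = 121 - 47 ≡ 13; y = λ·(42 - 13) - 21 ≡ 54. → (13, 54)
4Q: (13, 54) + (5, 41). λ = (41 - 54)/(5 - 13) ≡ 48/53 mod 61. 53⁻¹ ≡ 38 (mod 61) since 53·38 = 2014 ≡ 1, so λ ≡ 55.
  x = λ² - 13 - 5 = 3025 - 18 ≡ 18; y = λ·(13 - 18) - 54 ≡ 37. → (18, 37)
5Q: (18, 37) + (5, 41). λ = (41 - 37)/(5 - 18) ≡ 4/48 mod 61. 48⁻¹ ≡ 14 (mod 61), so λ ≡ 56.
  x = λ² - 18 - 5 = 3136 - 23 ≡ 2; y = λ·(18 - 2) - 37 ≡ 5. → (2, 5)

(2, 5)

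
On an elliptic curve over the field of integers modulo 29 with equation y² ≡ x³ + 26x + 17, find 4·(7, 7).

Write P = (7, 7).
Repeated addition: build up to 4P.
2P: tangent at (7, 7): λ = (3·7² + 26)/(2·7) ≡ 28/14. 14⁻¹ ≡ 27 (mod 29), so λ ≡ 28·27 ≡ 2.
  x = λ² - 7 - 7 = 4 - 14 ≡ 19; y = λ·(7 - 19) - 7 ≡ 27. → (19, 27)
3P: (19, 27) + (7, 7). λ = (7 - 27)/(7 - 19) ≡ 9/17 mod 29. 17⁻¹ ≡ 12 (mod 29), so λ ≡ 21.
  x = λ² - 19 - 7 = 441 - 26 ≡ 9; y = λ·(19 - 9) - 27 ≡ 9. → (9, 9)
4P: (9, 9) + (7, 7). λ = (7 - 9)/(7 - 9) ≡ 27/27 mod 29. 27⁻¹ ≡ 14 (mod 29), so λ ≡ 1.
  x = λ² - 9 - 7 = 1 - 16 ≡ 14; y = λ·(9 - 14) - 9 ≡ 15. → (14, 15)

(14, 15)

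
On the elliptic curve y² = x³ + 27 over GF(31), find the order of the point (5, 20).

7

2P: tangent at (5, 20): λ = (3·5² + 0)/(2·20) ≡ 13/9. 9⁻¹ ≡ 7 (mod 31) since 9·7 = 63 ≡ 1, so λ ≡ 13·7 ≡ 29.
  x = λ² - 5 - 5 = 841 - 10 ≡ 25; y = λ·(5 - 25) - 20 ≡ 20. → (25, 20)
3P: (25, 20) + (5, 20). λ = (20 - 20)/(5 - 25) ≡ 0/11 mod 31. 11⁻¹ ≡ 17 (mod 31) since 11·17 = 187 ≡ 1, so λ ≡ 0.
  x = λ² - 25 - 5 = 0 - 30 ≡ 1; y = λ·(25 - 1) - 20 ≡ 11. → (1, 11)
4P: (1, 11) + (5, 20). λ = (20 - 11)/(5 - 1) ≡ 9/4 mod 31. 4⁻¹ ≡ 8 (mod 31) since 4·8 = 32 ≡ 1, so λ ≡ 10.
  x = λ² - 1 - 5 = 100 - 6 ≡ 1; y = λ·(1 - 1) - 11 ≡ 20. → (1, 20)
5P: (1, 20) + (5, 20). λ = (20 - 20)/(5 - 1) ≡ 0/4 mod 31. 4⁻¹ ≡ 8 (mod 31) since 4·8 = 32 ≡ 1, so λ ≡ 0.
  x = λ² - 1 - 5 = 0 - 6 ≡ 25; y = λ·(1 - 25) - 20 ≡ 11. → (25, 11)
6P: (25, 11) + (5, 20). λ = (20 - 11)/(5 - 25) ≡ 9/11 mod 31. 11⁻¹ ≡ 17 (mod 31), so λ ≡ 29.
  x = λ² - 25 - 5 = 841 - 30 ≡ 5; y = λ·(25 - 5) - 11 ≡ 11. → (5, 11)
7P: (5, 11) + (5, 20): same x and y₁ ≡ -y₂, so the sum is the point at infinity.
7P = the point at infinity, so the order is 7.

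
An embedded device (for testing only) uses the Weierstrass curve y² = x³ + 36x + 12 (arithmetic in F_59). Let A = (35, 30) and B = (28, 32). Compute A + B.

(35, 30) + (28, 32). λ = (32 - 30)/(28 - 35) ≡ 2/52 mod 59. 52⁻¹ ≡ 42 (mod 59) since 52·42 = 2184 ≡ 1, so λ ≡ 25.
  x = λ² - 35 - 28 = 625 - 63 ≡ 31; y = λ·(35 - 31) - 30 ≡ 11. → (31, 11)

(31, 11)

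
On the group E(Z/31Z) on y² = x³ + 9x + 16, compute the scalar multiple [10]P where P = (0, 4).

(7, 9)

Repeated addition: build up to 10P.
2P: tangent at (0, 4): λ = (3·0² + 9)/(2·4) ≡ 9/8. 8⁻¹ ≡ 4 (mod 31) since 8·4 = 32 ≡ 1, so λ ≡ 9·4 ≡ 5.
  x = λ² - 0 - 0 = 25 - 0 ≡ 25; y = λ·(0 - 25) - 4 ≡ 26. → (25, 26)
3P: (25, 26) + (0, 4). λ = (4 - 26)/(0 - 25) ≡ 9/6 mod 31. 6⁻¹ ≡ 26 (mod 31) since 6·26 = 156 ≡ 1, so λ ≡ 17.
  x = λ² - 25 - 0 = 289 - 25 ≡ 16; y = λ·(25 - 16) - 26 ≡ 3. → (16, 3)
4P: (16, 3) + (0, 4). λ = (4 - 3)/(0 - 16) ≡ 1/15 mod 31. 15⁻¹ ≡ 29 (mod 31), so λ ≡ 29.
  x = λ² - 16 - 0 = 841 - 16 ≡ 19; y = λ·(16 - 19) - 3 ≡ 3. → (19, 3)
5P: (19, 3) + (0, 4). λ = (4 - 3)/(0 - 19) ≡ 1/12 mod 31. 12⁻¹ ≡ 13 (mod 31) since 12·13 = 156 ≡ 1, so λ ≡ 13.
  x = λ² - 19 - 0 = 169 - 19 ≡ 26; y = λ·(19 - 26) - 3 ≡ 30. → (26, 30)
6P: (26, 30) + (0, 4). λ = (4 - 30)/(0 - 26) ≡ 5/5 mod 31. 5⁻¹ ≡ 25 (mod 31) since 5·25 = 125 ≡ 1, so λ ≡ 1.
  x = λ² - 26 - 0 = 1 - 26 ≡ 6; y = λ·(26 - 6) - 30 ≡ 21. → (6, 21)
7P: (6, 21) + (0, 4). λ = (4 - 21)/(0 - 6) ≡ 14/25 mod 31. 25⁻¹ ≡ 5 (mod 31), so λ ≡ 8.
  x = λ² - 6 - 0 = 64 - 6 ≡ 27; y = λ·(6 - 27) - 21 ≡ 28. → (27, 28)
8P: (27, 28) + (0, 4). λ = (4 - 28)/(0 - 27) ≡ 7/4 mod 31. 4⁻¹ ≡ 8 (mod 31), so λ ≡ 25.
  x = λ² - 27 - 0 = 625 - 27 ≡ 9; y = λ·(27 - 9) - 28 ≡ 19. → (9, 19)
9P: (9, 19) + (0, 4). λ = (4 - 19)/(0 - 9) ≡ 16/22 mod 31. 22⁻¹ ≡ 24 (mod 31) since 22·24 = 528 ≡ 1, so λ ≡ 12.
  x = λ² - 9 - 0 = 144 - 9 ≡ 11; y = λ·(9 - 11) - 19 ≡ 19. → (11, 19)
10P: (11, 19) + (0, 4). λ = (4 - 19)/(0 - 11) ≡ 16/20 mod 31. 20⁻¹ ≡ 14 (mod 31) since 20·14 = 280 ≡ 1, so λ ≡ 7.
  x = λ² - 11 - 0 = 49 - 11 ≡ 7; y = λ·(11 - 7) - 19 ≡ 9. → (7, 9)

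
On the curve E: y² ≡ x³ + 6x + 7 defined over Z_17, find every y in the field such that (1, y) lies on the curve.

x³ + 6x + 7 = 14 ≡ 14 (mod 17).
14 is a non-residue mod 17; no y exists.

none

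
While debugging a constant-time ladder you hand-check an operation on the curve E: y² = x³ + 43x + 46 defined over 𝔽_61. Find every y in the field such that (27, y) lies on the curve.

x³ + 43x + 46 = 20890 ≡ 28 (mod 61).
28 is a non-residue mod 61; no y exists.

none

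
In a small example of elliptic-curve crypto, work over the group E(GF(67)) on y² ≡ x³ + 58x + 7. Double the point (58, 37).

(58, 30)

tangent at (58, 37): λ = (3·58² + 58)/(2·37) ≡ 33/7. 7⁻¹ ≡ 48 (mod 67), so λ ≡ 33·48 ≡ 43.
  x = λ² - 58 - 58 = 1849 - 116 ≡ 58; y = λ·(58 - 58) - 37 ≡ 30. → (58, 30)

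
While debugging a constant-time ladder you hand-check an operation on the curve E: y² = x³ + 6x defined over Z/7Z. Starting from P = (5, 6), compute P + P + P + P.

Repeated addition: build up to 4P.
2P: tangent at (5, 6): λ = (3·5² + 6)/(2·6) ≡ 4/5. 5⁻¹ ≡ 3 (mod 7) since 5·3 = 15 ≡ 1, so λ ≡ 4·3 ≡ 5.
  x = λ² - 5 - 5 = 25 - 10 ≡ 1; y = λ·(5 - 1) - 6 ≡ 0. → (1, 0)
3P: (1, 0) + (5, 6). λ = (6 - 0)/(5 - 1) ≡ 6/4 mod 7. 4⁻¹ ≡ 2 (mod 7), so λ ≡ 5.
  x = λ² - 1 - 5 = 25 - 6 ≡ 5; y = λ·(1 - 5) - 0 ≡ 1. → (5, 1)
4P: (5, 1) + (5, 6): same x and y₁ ≡ -y₂, so the sum is O.

O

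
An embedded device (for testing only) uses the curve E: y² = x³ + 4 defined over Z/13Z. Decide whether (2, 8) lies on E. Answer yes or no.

y² = 8² ≡ 12; x³ + 0x + 4 = 12 ≡ 12 (mod 13). 12 = 12.

yes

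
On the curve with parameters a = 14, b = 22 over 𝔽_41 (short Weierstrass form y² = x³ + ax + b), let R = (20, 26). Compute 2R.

tangent at (20, 26): λ = (3·20² + 14)/(2·26) ≡ 25/11. 11⁻¹ ≡ 15 (mod 41), so λ ≡ 25·15 ≡ 6.
  x = λ² - 20 - 20 = 36 - 40 ≡ 37; y = λ·(20 - 37) - 26 ≡ 36. → (37, 36)

(37, 36)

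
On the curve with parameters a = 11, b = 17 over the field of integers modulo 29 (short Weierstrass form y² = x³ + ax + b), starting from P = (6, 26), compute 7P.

(23, 24)

Double-and-add on 7 = (111)₂. Start with P = (6, 26) for the leading 1-bit.
double: tangent at (6, 26): λ = (3·6² + 11)/(2·26) ≡ 3/23. 23⁻¹ ≡ 24 (mod 29), so λ ≡ 3·24 ≡ 14.
  x = λ² - 6 - 6 = 196 - 12 ≡ 10; y = λ·(6 - 10) - 26 ≡ 5. → (10, 5)
add P: (10, 5) + (6, 26). λ = (26 - 5)/(6 - 10) ≡ 21/25 mod 29. 25⁻¹ ≡ 7 (mod 29) since 25·7 = 175 ≡ 1, so λ ≡ 2.
  x = λ² - 10 - 6 = 4 - 16 ≡ 17; y = λ·(10 - 17) - 5 ≡ 10. → (17, 10)
double: tangent at (17, 10): λ = (3·17² + 11)/(2·10) ≡ 8/20. 20⁻¹ ≡ 16 (mod 29) since 20·16 = 320 ≡ 1, so λ ≡ 8·16 ≡ 12.
  x = λ² - 17 - 17 = 144 - 34 ≡ 23; y = λ·(17 - 23) - 10 ≡ 5. → (23, 5)
add P: (23, 5) + (6, 26). λ = (26 - 5)/(6 - 23) ≡ 21/12 mod 29. 12⁻¹ ≡ 17 (mod 29) since 12·17 = 204 ≡ 1, so λ ≡ 9.
  x = λ² - 23 - 6 = 81 - 29 ≡ 23; y = λ·(23 - 23) - 5 ≡ 24. → (23, 24)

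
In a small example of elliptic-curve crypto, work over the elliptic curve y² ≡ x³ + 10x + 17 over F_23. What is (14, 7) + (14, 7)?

tangent at (14, 7): λ = (3·14² + 10)/(2·7) ≡ 0/14. 14⁻¹ ≡ 5 (mod 23) since 14·5 = 70 ≡ 1, so λ ≡ 0·5 ≡ 0.
  x = λ² - 14 - 14 = 0 - 28 ≡ 18; y = λ·(14 - 18) - 7 ≡ 16. → (18, 16)

(18, 16)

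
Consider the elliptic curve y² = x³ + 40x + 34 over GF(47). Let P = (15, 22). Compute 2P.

(2, 13)

tangent at (15, 22): λ = (3·15² + 40)/(2·22) ≡ 10/44. 44⁻¹ ≡ 31 (mod 47) since 44·31 = 1364 ≡ 1, so λ ≡ 10·31 ≡ 28.
  x = λ² - 15 - 15 = 784 - 30 ≡ 2; y = λ·(15 - 2) - 22 ≡ 13. → (2, 13)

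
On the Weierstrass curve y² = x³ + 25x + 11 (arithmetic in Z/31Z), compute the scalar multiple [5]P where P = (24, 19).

(24, 19)

Double-and-add on 5 = (101)₂. Start with P = (24, 19) for the leading 1-bit.
double: tangent at (24, 19): λ = (3·24² + 25)/(2·19) ≡ 17/7. 7⁻¹ ≡ 9 (mod 31), so λ ≡ 17·9 ≡ 29.
  x = λ² - 24 - 24 = 841 - 48 ≡ 18; y = λ·(24 - 18) - 19 ≡ 0. → (18, 0)
double: (18, 0) + (18, 0): same x and y₁ ≡ -y₂, so the sum is 𝒪.
add P: 𝒪 + (24, 19) = (24, 19) (identity).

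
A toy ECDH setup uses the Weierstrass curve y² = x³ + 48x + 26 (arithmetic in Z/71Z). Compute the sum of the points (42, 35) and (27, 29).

(42, 35) + (27, 29). λ = (29 - 35)/(27 - 42) ≡ 65/56 mod 71. 56⁻¹ ≡ 52 (mod 71), so λ ≡ 43.
  x = λ² - 42 - 27 = 1849 - 69 ≡ 5; y = λ·(42 - 5) - 35 ≡ 65. → (5, 65)

(5, 65)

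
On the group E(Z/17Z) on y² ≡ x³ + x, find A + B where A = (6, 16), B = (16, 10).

(11, 4)

(6, 16) + (16, 10). λ = (10 - 16)/(16 - 6) ≡ 11/10 mod 17. 10⁻¹ ≡ 12 (mod 17), so λ ≡ 13.
  x = λ² - 6 - 16 = 169 - 22 ≡ 11; y = λ·(6 - 11) - 16 ≡ 4. → (11, 4)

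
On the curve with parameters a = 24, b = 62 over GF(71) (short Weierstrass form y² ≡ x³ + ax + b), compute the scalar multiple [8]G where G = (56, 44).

Double-and-add on 8 = (1000)₂. Start with G = (56, 44) for the leading 1-bit.
double: tangent at (56, 44): λ = (3·56² + 24)/(2·44) ≡ 60/17. 17⁻¹ ≡ 46 (mod 71) since 17·46 = 782 ≡ 1, so λ ≡ 60·46 ≡ 62.
  x = λ² - 56 - 56 = 3844 - 112 ≡ 40; y = λ·(56 - 40) - 44 ≡ 25. → (40, 25)
double: tangent at (40, 25): λ = (3·40² + 24)/(2·25) ≡ 67/50. 50⁻¹ ≡ 27 (mod 71), so λ ≡ 67·27 ≡ 34.
  x = λ² - 40 - 40 = 1156 - 80 ≡ 11; y = λ·(40 - 11) - 25 ≡ 38. → (11, 38)
double: tangent at (11, 38): λ = (3·11² + 24)/(2·38) ≡ 32/5. 5⁻¹ ≡ 57 (mod 71), so λ ≡ 32·57 ≡ 49.
  x = λ² - 11 - 11 = 2401 - 22 ≡ 36; y = λ·(11 - 36) - 38 ≡ 15. → (36, 15)

(36, 15)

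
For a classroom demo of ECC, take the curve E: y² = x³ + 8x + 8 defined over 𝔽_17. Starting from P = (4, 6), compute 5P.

(4, 6)

Double-and-add on 5 = (101)₂. Start with P = (4, 6) for the leading 1-bit.
double: tangent at (4, 6): λ = (3·4² + 8)/(2·6) ≡ 5/12. 12⁻¹ ≡ 10 (mod 17), so λ ≡ 5·10 ≡ 16.
  x = λ² - 4 - 4 = 256 - 8 ≡ 10; y = λ·(4 - 10) - 6 ≡ 0. → (10, 0)
double: (10, 0) + (10, 0): same x and y₁ ≡ -y₂, so the sum is the point at infinity.
add P: the point at infinity + (4, 6) = (4, 6) (identity).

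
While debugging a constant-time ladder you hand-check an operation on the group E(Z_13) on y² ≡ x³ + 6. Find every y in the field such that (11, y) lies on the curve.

x³ + 0x + 6 = 1337 ≡ 11 (mod 13).
11 is a non-residue mod 13; no y exists.

none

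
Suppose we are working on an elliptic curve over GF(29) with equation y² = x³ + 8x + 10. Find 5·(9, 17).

(15, 5)

Write Q = (9, 17).
Double-and-add on 5 = (101)₂. Start with Q = (9, 17) for the leading 1-bit.
double: tangent at (9, 17): λ = (3·9² + 8)/(2·17) ≡ 19/5. 5⁻¹ ≡ 6 (mod 29), so λ ≡ 19·6 ≡ 27.
  x = λ² - 9 - 9 = 729 - 18 ≡ 15; y = λ·(9 - 15) - 17 ≡ 24. → (15, 24)
double: tangent at (15, 24): λ = (3·15² + 8)/(2·24) ≡ 16/19. 19⁻¹ ≡ 26 (mod 29) since 19·26 = 494 ≡ 1, so λ ≡ 16·26 ≡ 10.
  x = λ² - 15 - 15 = 100 - 30 ≡ 12; y = λ·(15 - 12) - 24 ≡ 6. → (12, 6)
add Q: (12, 6) + (9, 17). λ = (17 - 6)/(9 - 12) ≡ 11/26 mod 29. 26⁻¹ ≡ 19 (mod 29) since 26·19 = 494 ≡ 1, so λ ≡ 6.
  x = λ² - 12 - 9 = 36 - 21 ≡ 15; y = λ·(12 - 15) - 6 ≡ 5. → (15, 5)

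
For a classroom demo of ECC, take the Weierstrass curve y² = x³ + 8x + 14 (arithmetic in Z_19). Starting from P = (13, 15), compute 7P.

Repeated addition: build up to 7P.
2P: tangent at (13, 15): λ = (3·13² + 8)/(2·15) ≡ 2/11. 11⁻¹ ≡ 7 (mod 19), so λ ≡ 2·7 ≡ 14.
  x = λ² - 13 - 13 = 196 - 26 ≡ 18; y = λ·(13 - 18) - 15 ≡ 10. → (18, 10)
3P: (18, 10) + (13, 15). λ = (15 - 10)/(13 - 18) ≡ 5/14 mod 19. 14⁻¹ ≡ 15 (mod 19) since 14·15 = 210 ≡ 1, so λ ≡ 18.
  x = λ² - 18 - 13 = 324 - 31 ≡ 8; y = λ·(18 - 8) - 10 ≡ 18. → (8, 18)
4P: (8, 18) + (13, 15). λ = (15 - 18)/(13 - 8) ≡ 16/5 mod 19. 5⁻¹ ≡ 4 (mod 19) since 5·4 = 20 ≡ 1, so λ ≡ 7.
  x = λ² - 8 - 13 = 49 - 21 ≡ 9; y = λ·(8 - 9) - 18 ≡ 13. → (9, 13)
5P: (9, 13) + (13, 15). λ = (15 - 13)/(13 - 9) ≡ 2/4 mod 19. 4⁻¹ ≡ 5 (mod 19), so λ ≡ 10.
  x = λ² - 9 - 13 = 100 - 22 ≡ 2; y = λ·(9 - 2) - 13 ≡ 0. → (2, 0)
6P: (2, 0) + (13, 15). λ = (15 - 0)/(13 - 2) ≡ 15/11 mod 19. 11⁻¹ ≡ 7 (mod 19), so λ ≡ 10.
  x = λ² - 2 - 13 = 100 - 15 ≡ 9; y = λ·(2 - 9) - 0 ≡ 6. → (9, 6)
7P: (9, 6) + (13, 15). λ = (15 - 6)/(13 - 9) ≡ 9/4 mod 19. 4⁻¹ ≡ 5 (mod 19) since 4·5 = 20 ≡ 1, so λ ≡ 7.
  x = λ² - 9 - 13 = 49 - 22 ≡ 8; y = λ·(9 - 8) - 6 ≡ 1. → (8, 1)

(8, 1)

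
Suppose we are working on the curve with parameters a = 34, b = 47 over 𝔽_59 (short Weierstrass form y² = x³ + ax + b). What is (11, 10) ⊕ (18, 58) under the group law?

(11, 10) + (18, 58). λ = (58 - 10)/(18 - 11) ≡ 48/7 mod 59. 7⁻¹ ≡ 17 (mod 59), so λ ≡ 49.
  x = λ² - 11 - 18 = 2401 - 29 ≡ 12; y = λ·(11 - 12) - 10 ≡ 0. → (12, 0)

(12, 0)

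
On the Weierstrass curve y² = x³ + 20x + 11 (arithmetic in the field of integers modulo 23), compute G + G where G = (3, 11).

(18, 4)

tangent at (3, 11): λ = (3·3² + 20)/(2·11) ≡ 1/22. 22⁻¹ ≡ 22 (mod 23) since 22·22 = 484 ≡ 1, so λ ≡ 1·22 ≡ 22.
  x = λ² - 3 - 3 = 484 - 6 ≡ 18; y = λ·(3 - 18) - 11 ≡ 4. → (18, 4)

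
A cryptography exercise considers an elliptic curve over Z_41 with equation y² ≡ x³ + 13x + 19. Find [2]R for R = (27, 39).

tangent at (27, 39): λ = (3·27² + 13)/(2·39) ≡ 27/37. 37⁻¹ ≡ 10 (mod 41), so λ ≡ 27·10 ≡ 24.
  x = λ² - 27 - 27 = 576 - 54 ≡ 30; y = λ·(27 - 30) - 39 ≡ 12. → (30, 12)

(30, 12)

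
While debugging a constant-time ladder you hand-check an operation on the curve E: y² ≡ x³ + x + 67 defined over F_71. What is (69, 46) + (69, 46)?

tangent at (69, 46): λ = (3·69² + 1)/(2·46) ≡ 13/21. 21⁻¹ ≡ 44 (mod 71) since 21·44 = 924 ≡ 1, so λ ≡ 13·44 ≡ 4.
  x = λ² - 69 - 69 = 16 - 138 ≡ 20; y = λ·(69 - 20) - 46 ≡ 8. → (20, 8)

(20, 8)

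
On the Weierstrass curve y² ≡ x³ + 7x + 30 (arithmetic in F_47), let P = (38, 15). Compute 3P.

Repeated addition: build up to 3P.
2P: tangent at (38, 15): λ = (3·38² + 7)/(2·15) ≡ 15/30. 30⁻¹ ≡ 11 (mod 47), so λ ≡ 15·11 ≡ 24.
  x = λ² - 38 - 38 = 576 - 76 ≡ 30; y = λ·(38 - 30) - 15 ≡ 36. → (30, 36)
3P: (30, 36) + (38, 15). λ = (15 - 36)/(38 - 30) ≡ 26/8 mod 47. 8⁻¹ ≡ 6 (mod 47), so λ ≡ 15.
  x = λ² - 30 - 38 = 225 - 68 ≡ 16; y = λ·(30 - 16) - 36 ≡ 33. → (16, 33)

(16, 33)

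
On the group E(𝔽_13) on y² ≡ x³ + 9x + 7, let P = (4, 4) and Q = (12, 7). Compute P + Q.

(4, 4) + (12, 7). λ = (7 - 4)/(12 - 4) ≡ 3/8 mod 13. 8⁻¹ ≡ 5 (mod 13), so λ ≡ 2.
  x = λ² - 4 - 12 = 4 - 16 ≡ 1; y = λ·(4 - 1) - 4 ≡ 2. → (1, 2)

(1, 2)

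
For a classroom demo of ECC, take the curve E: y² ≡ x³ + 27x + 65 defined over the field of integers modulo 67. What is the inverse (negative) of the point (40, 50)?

(40, 17)

-(40, 50) = (40, -50 mod 67) = (40, 17).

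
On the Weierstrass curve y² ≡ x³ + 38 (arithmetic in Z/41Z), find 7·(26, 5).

Write P = (26, 5).
Double-and-add on 7 = (111)₂. Start with P = (26, 5) for the leading 1-bit.
double: tangent at (26, 5): λ = (3·26² + 0)/(2·5) ≡ 19/10. 10⁻¹ ≡ 37 (mod 41) since 10·37 = 370 ≡ 1, so λ ≡ 19·37 ≡ 6.
  x = λ² - 26 - 26 = 36 - 52 ≡ 25; y = λ·(26 - 25) - 5 ≡ 1. → (25, 1)
add P: (25, 1) + (26, 5). λ = (5 - 1)/(26 - 25) ≡ 4/1 mod 41. 1⁻¹ ≡ 1 (mod 41), so λ ≡ 4.
  x = λ² - 25 - 26 = 16 - 51 ≡ 6; y = λ·(25 - 6) - 1 ≡ 34. → (6, 34)
double: tangent at (6, 34): λ = (3·6² + 0)/(2·34) ≡ 26/27. 27⁻¹ ≡ 38 (mod 41), so λ ≡ 26·38 ≡ 4.
  x = λ² - 6 - 6 = 16 - 12 ≡ 4; y = λ·(6 - 4) - 34 ≡ 15. → (4, 15)
add P: (4, 15) + (26, 5). λ = (5 - 15)/(26 - 4) ≡ 31/22 mod 41. 22⁻¹ ≡ 28 (mod 41), so λ ≡ 7.
  x = λ² - 4 - 26 = 49 - 30 ≡ 19; y = λ·(4 - 19) - 15 ≡ 3. → (19, 3)

(19, 3)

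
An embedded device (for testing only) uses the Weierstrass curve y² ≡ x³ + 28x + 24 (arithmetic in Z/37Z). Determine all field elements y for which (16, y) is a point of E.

x³ + 28x + 24 = 4568 ≡ 17 (mod 37).
17 is a non-residue mod 37; no y exists.

none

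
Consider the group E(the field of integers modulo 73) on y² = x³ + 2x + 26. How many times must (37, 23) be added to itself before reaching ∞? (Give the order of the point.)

6

2P: tangent at (37, 23): λ = (3·37² + 2)/(2·23) ≡ 21/46. 46⁻¹ ≡ 27 (mod 73), so λ ≡ 21·27 ≡ 56.
  x = λ² - 37 - 37 = 3136 - 74 ≡ 69; y = λ·(37 - 69) - 23 ≡ 10. → (69, 10)
3P: (69, 10) + (37, 23). λ = (23 - 10)/(37 - 69) ≡ 13/41 mod 73. 41⁻¹ ≡ 57 (mod 73), so λ ≡ 11.
  x = λ² - 69 - 37 = 121 - 106 ≡ 15; y = λ·(69 - 15) - 10 ≡ 0. → (15, 0)
4P: (15, 0) + (37, 23). λ = (23 - 0)/(37 - 15) ≡ 23/22 mod 73. 22⁻¹ ≡ 10 (mod 73), so λ ≡ 11.
  x = λ² - 15 - 37 = 121 - 52 ≡ 69; y = λ·(15 - 69) - 0 ≡ 63. → (69, 63)
5P: (69, 63) + (37, 23). λ = (23 - 63)/(37 - 69) ≡ 33/41 mod 73. 41⁻¹ ≡ 57 (mod 73) since 41·57 = 2337 ≡ 1, so λ ≡ 56.
  x = λ² - 69 - 37 = 3136 - 106 ≡ 37; y = λ·(69 - 37) - 63 ≡ 50. → (37, 50)
6P: (37, 50) + (37, 23): same x and y₁ ≡ -y₂, so the sum is ∞.
6P = ∞, so the order is 6.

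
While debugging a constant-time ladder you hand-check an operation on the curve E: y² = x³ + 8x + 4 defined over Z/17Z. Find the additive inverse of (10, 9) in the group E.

(10, 8)

-(10, 9) = (10, -9 mod 17) = (10, 8).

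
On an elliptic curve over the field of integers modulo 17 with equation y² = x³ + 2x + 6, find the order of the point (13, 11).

11

2P: tangent at (13, 11): λ = (3·13² + 2)/(2·11) ≡ 16/5. 5⁻¹ ≡ 7 (mod 17), so λ ≡ 16·7 ≡ 10.
  x = λ² - 13 - 13 = 100 - 26 ≡ 6; y = λ·(13 - 6) - 11 ≡ 8. → (6, 8)
3P: (6, 8) + (13, 11). λ = (11 - 8)/(13 - 6) ≡ 3/7 mod 17. 7⁻¹ ≡ 5 (mod 17), so λ ≡ 15.
  x = λ² - 6 - 13 = 225 - 19 ≡ 2; y = λ·(6 - 2) - 8 ≡ 1. → (2, 1)
4P: (2, 1) + (13, 11). λ = (11 - 1)/(13 - 2) ≡ 10/11 mod 17. 11⁻¹ ≡ 14 (mod 17) since 11·14 = 154 ≡ 1, so λ ≡ 4.
  x = λ² - 2 - 13 = 16 - 15 ≡ 1; y = λ·(2 - 1) - 1 ≡ 3. → (1, 3)
5P: (1, 3) + (13, 11). λ = (11 - 3)/(13 - 1) ≡ 8/12 mod 17. 12⁻¹ ≡ 10 (mod 17) since 12·10 = 120 ≡ 1, so λ ≡ 12.
  x = λ² - 1 - 13 = 144 - 14 ≡ 11; y = λ·(1 - 11) - 3 ≡ 13. → (11, 13)
6P: (11, 13) + (13, 11). λ = (11 - 13)/(13 - 11) ≡ 15/2 mod 17. 2⁻¹ ≡ 9 (mod 17) since 2·9 = 18 ≡ 1, so λ ≡ 16.
  x = λ² - 11 - 13 = 256 - 24 ≡ 11; y = λ·(11 - 11) - 13 ≡ 4. → (11, 4)
7P: (11, 4) + (13, 11). λ = (11 - 4)/(13 - 11) ≡ 7/2 mod 17. 2⁻¹ ≡ 9 (mod 17) since 2·9 = 18 ≡ 1, so λ ≡ 12.
  x = λ² - 11 - 13 = 144 - 24 ≡ 1; y = λ·(11 - 1) - 4 ≡ 14. → (1, 14)
8P: (1, 14) + (13, 11). λ = (11 - 14)/(13 - 1) ≡ 14/12 mod 17. 12⁻¹ ≡ 10 (mod 17), so λ ≡ 4.
  x = λ² - 1 - 13 = 16 - 14 ≡ 2; y = λ·(1 - 2) - 14 ≡ 16. → (2, 16)
9P: (2, 16) + (13, 11). λ = (11 - 16)/(13 - 2) ≡ 12/11 mod 17. 11⁻¹ ≡ 14 (mod 17), so λ ≡ 15.
  x = λ² - 2 - 13 = 225 - 15 ≡ 6; y = λ·(2 - 6) - 16 ≡ 9. → (6, 9)
10P: (6, 9) + (13, 11). λ = (11 - 9)/(13 - 6) ≡ 2/7 mod 17. 7⁻¹ ≡ 5 (mod 17), so λ ≡ 10.
  x = λ² - 6 - 13 = 100 - 19 ≡ 13; y = λ·(6 - 13) - 9 ≡ 6. → (13, 6)
11P: (13, 6) + (13, 11): same x and y₁ ≡ -y₂, so the sum is the point at infinity.
11P = the point at infinity, so the order is 11.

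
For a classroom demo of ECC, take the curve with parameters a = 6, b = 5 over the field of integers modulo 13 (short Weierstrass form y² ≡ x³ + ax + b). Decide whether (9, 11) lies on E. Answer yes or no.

no

y² = 11² ≡ 4; x³ + 6x + 5 = 788 ≡ 8 (mod 13). 4 ≠ 8.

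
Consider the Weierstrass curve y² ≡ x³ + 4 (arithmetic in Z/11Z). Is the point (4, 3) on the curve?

y² = 3² ≡ 9; x³ + 0x + 4 = 68 ≡ 2 (mod 11). 9 ≠ 2.

no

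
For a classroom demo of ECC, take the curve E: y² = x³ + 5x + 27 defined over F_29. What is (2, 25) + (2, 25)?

(20, 6)

tangent at (2, 25): λ = (3·2² + 5)/(2·25) ≡ 17/21. 21⁻¹ ≡ 18 (mod 29) since 21·18 = 378 ≡ 1, so λ ≡ 17·18 ≡ 16.
  x = λ² - 2 - 2 = 256 - 4 ≡ 20; y = λ·(2 - 20) - 25 ≡ 6. → (20, 6)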